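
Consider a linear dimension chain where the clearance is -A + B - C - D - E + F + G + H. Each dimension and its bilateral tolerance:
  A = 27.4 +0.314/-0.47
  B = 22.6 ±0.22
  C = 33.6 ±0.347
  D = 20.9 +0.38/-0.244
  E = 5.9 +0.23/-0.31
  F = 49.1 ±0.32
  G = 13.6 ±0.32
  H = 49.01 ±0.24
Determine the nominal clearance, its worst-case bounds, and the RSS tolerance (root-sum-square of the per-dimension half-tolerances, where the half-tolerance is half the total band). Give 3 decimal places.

nominal=46.510 wc=[44.139,48.981] rss=0.869

Stack each dimension's contribution:
  -A: nom -27.400 → Σnom=-27.400; wc +0.470/-0.314 → slack +0.470/-0.314; half-tol=0.392, Σhalf²=0.153664
  +B: nom +22.600 → Σnom=-4.800; wc +0.220/-0.220 → slack +0.690/-0.534; half-tol=0.220, Σhalf²=0.202064
  -C: nom -33.600 → Σnom=-38.400; wc +0.347/-0.347 → slack +1.037/-0.881; half-tol=0.347, Σhalf²=0.322473
  -D: nom -20.900 → Σnom=-59.300; wc +0.244/-0.380 → slack +1.281/-1.261; half-tol=0.312, Σhalf²=0.419817
  -E: nom -5.900 → Σnom=-65.200; wc +0.310/-0.230 → slack +1.591/-1.491; half-tol=0.270, Σhalf²=0.492717
  +F: nom +49.100 → Σnom=-16.100; wc +0.320/-0.320 → slack +1.911/-1.811; half-tol=0.320, Σhalf²=0.595117
  +G: nom +13.600 → Σnom=-2.500; wc +0.320/-0.320 → slack +2.231/-2.131; half-tol=0.320, Σhalf²=0.697517
  +H: nom +49.010 → Σnom=46.510; wc +0.240/-0.240 → slack +2.471/-2.371; half-tol=0.240, Σhalf²=0.755117
Nominal = 46.510. Worst-case = [46.510 - 2.371, 46.510 + 2.471] = [44.139, 48.981]. RSS = √0.755117 = 0.869.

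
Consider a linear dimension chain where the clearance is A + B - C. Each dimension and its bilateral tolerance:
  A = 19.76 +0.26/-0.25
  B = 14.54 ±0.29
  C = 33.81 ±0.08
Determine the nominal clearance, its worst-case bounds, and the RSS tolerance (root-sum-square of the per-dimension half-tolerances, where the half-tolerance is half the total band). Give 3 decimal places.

Stack each dimension's contribution:
  +A: nom +19.760 → Σnom=19.760; wc +0.260/-0.250 → slack +0.260/-0.250; half-tol=0.255, Σhalf²=0.065025
  +B: nom +14.540 → Σnom=34.300; wc +0.290/-0.290 → slack +0.550/-0.540; half-tol=0.290, Σhalf²=0.149125
  -C: nom -33.810 → Σnom=0.490; wc +0.080/-0.080 → slack +0.630/-0.620; half-tol=0.080, Σhalf²=0.155525
Nominal = 0.490. Worst-case = [0.490 - 0.620, 0.490 + 0.630] = [-0.130, 1.120]. RSS = √0.155525 = 0.394.

nominal=0.490 wc=[-0.130,1.120] rss=0.394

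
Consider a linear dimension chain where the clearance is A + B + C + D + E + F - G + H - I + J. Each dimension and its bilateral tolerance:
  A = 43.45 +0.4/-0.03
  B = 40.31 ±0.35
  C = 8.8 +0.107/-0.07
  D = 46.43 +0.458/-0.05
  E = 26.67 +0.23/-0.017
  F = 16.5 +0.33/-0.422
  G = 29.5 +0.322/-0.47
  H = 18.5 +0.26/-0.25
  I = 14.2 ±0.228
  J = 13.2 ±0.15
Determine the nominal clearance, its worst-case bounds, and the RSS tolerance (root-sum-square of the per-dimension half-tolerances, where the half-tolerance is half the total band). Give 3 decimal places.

Stack each dimension's contribution:
  +A: nom +43.450 → Σnom=43.450; wc +0.400/-0.030 → slack +0.400/-0.030; half-tol=0.215, Σhalf²=0.046225
  +B: nom +40.310 → Σnom=83.760; wc +0.350/-0.350 → slack +0.750/-0.380; half-tol=0.350, Σhalf²=0.168725
  +C: nom +8.800 → Σnom=92.560; wc +0.107/-0.070 → slack +0.857/-0.450; half-tol=0.088, Σhalf²=0.176557
  +D: nom +46.430 → Σnom=138.990; wc +0.458/-0.050 → slack +1.315/-0.500; half-tol=0.254, Σhalf²=0.241073
  +E: nom +26.670 → Σnom=165.660; wc +0.230/-0.017 → slack +1.545/-0.517; half-tol=0.123, Σhalf²=0.256326
  +F: nom +16.500 → Σnom=182.160; wc +0.330/-0.422 → slack +1.875/-0.939; half-tol=0.376, Σhalf²=0.397702
  -G: nom -29.500 → Σnom=152.660; wc +0.470/-0.322 → slack +2.345/-1.261; half-tol=0.396, Σhalf²=0.554517
  +H: nom +18.500 → Σnom=171.160; wc +0.260/-0.250 → slack +2.605/-1.511; half-tol=0.255, Σhalf²=0.619542
  -I: nom -14.200 → Σnom=156.960; wc +0.228/-0.228 → slack +2.833/-1.739; half-tol=0.228, Σhalf²=0.671527
  +J: nom +13.200 → Σnom=170.160; wc +0.150/-0.150 → slack +2.983/-1.889; half-tol=0.150, Σhalf²=0.694026
Nominal = 170.160. Worst-case = [170.160 - 1.889, 170.160 + 2.983] = [168.271, 173.143]. RSS = √0.694026 = 0.833.

nominal=170.160 wc=[168.271,173.143] rss=0.833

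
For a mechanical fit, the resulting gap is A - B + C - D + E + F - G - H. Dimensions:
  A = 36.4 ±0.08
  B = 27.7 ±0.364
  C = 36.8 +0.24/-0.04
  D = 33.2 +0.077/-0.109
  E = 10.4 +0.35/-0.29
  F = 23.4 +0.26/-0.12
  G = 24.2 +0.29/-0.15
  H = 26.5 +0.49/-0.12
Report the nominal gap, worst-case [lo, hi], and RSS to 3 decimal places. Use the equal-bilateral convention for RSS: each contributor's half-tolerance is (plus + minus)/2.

nominal=-4.600 wc=[-6.351,-2.927] rss=0.669

Stack each dimension's contribution:
  +A: nom +36.400 → Σnom=36.400; wc +0.080/-0.080 → slack +0.080/-0.080; half-tol=0.080, Σhalf²=0.006400
  -B: nom -27.700 → Σnom=8.700; wc +0.364/-0.364 → slack +0.444/-0.444; half-tol=0.364, Σhalf²=0.138896
  +C: nom +36.800 → Σnom=45.500; wc +0.240/-0.040 → slack +0.684/-0.484; half-tol=0.140, Σhalf²=0.158496
  -D: nom -33.200 → Σnom=12.300; wc +0.109/-0.077 → slack +0.793/-0.561; half-tol=0.093, Σhalf²=0.167145
  +E: nom +10.400 → Σnom=22.700; wc +0.350/-0.290 → slack +1.143/-0.851; half-tol=0.320, Σhalf²=0.269545
  +F: nom +23.400 → Σnom=46.100; wc +0.260/-0.120 → slack +1.403/-0.971; half-tol=0.190, Σhalf²=0.305645
  -G: nom -24.200 → Σnom=21.900; wc +0.150/-0.290 → slack +1.553/-1.261; half-tol=0.220, Σhalf²=0.354045
  -H: nom -26.500 → Σnom=-4.600; wc +0.120/-0.490 → slack +1.673/-1.751; half-tol=0.305, Σhalf²=0.447070
Nominal = -4.600. Worst-case = [-4.600 - 1.751, -4.600 + 1.673] = [-6.351, -2.927]. RSS = √0.447070 = 0.669.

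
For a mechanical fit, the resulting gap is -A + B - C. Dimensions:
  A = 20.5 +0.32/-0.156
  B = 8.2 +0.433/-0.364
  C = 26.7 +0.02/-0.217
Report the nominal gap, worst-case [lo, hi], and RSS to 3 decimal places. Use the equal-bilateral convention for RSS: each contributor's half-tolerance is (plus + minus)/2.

nominal=-39.000 wc=[-39.704,-38.194] rss=0.479

Stack each dimension's contribution:
  -A: nom -20.500 → Σnom=-20.500; wc +0.156/-0.320 → slack +0.156/-0.320; half-tol=0.238, Σhalf²=0.056644
  +B: nom +8.200 → Σnom=-12.300; wc +0.433/-0.364 → slack +0.589/-0.684; half-tol=0.398, Σhalf²=0.215446
  -C: nom -26.700 → Σnom=-39.000; wc +0.217/-0.020 → slack +0.806/-0.704; half-tol=0.118, Σhalf²=0.229488
Nominal = -39.000. Worst-case = [-39.000 - 0.704, -39.000 + 0.806] = [-39.704, -38.194]. RSS = √0.229488 = 0.479.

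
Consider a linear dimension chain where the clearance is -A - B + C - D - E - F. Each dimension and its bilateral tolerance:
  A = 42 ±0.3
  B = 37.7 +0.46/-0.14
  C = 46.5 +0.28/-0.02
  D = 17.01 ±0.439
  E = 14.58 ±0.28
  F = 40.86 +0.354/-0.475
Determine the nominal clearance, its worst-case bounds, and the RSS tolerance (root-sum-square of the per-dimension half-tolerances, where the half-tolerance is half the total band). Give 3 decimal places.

Stack each dimension's contribution:
  -A: nom -42.000 → Σnom=-42.000; wc +0.300/-0.300 → slack +0.300/-0.300; half-tol=0.300, Σhalf²=0.090000
  -B: nom -37.700 → Σnom=-79.700; wc +0.140/-0.460 → slack +0.440/-0.760; half-tol=0.300, Σhalf²=0.180000
  +C: nom +46.500 → Σnom=-33.200; wc +0.280/-0.020 → slack +0.720/-0.780; half-tol=0.150, Σhalf²=0.202500
  -D: nom -17.010 → Σnom=-50.210; wc +0.439/-0.439 → slack +1.159/-1.219; half-tol=0.439, Σhalf²=0.395221
  -E: nom -14.580 → Σnom=-64.790; wc +0.280/-0.280 → slack +1.439/-1.499; half-tol=0.280, Σhalf²=0.473621
  -F: nom -40.860 → Σnom=-105.650; wc +0.475/-0.354 → slack +1.914/-1.853; half-tol=0.414, Σhalf²=0.645431
Nominal = -105.650. Worst-case = [-105.650 - 1.853, -105.650 + 1.914] = [-107.503, -103.736]. RSS = √0.645431 = 0.803.

nominal=-105.650 wc=[-107.503,-103.736] rss=0.803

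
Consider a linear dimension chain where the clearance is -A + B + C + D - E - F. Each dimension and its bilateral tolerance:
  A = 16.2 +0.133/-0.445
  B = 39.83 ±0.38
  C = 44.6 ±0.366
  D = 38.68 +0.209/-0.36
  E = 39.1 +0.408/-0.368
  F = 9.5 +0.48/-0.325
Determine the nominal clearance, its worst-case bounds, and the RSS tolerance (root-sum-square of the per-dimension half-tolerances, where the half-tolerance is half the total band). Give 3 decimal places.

nominal=58.310 wc=[56.183,60.403] rss=0.869

Stack each dimension's contribution:
  -A: nom -16.200 → Σnom=-16.200; wc +0.445/-0.133 → slack +0.445/-0.133; half-tol=0.289, Σhalf²=0.083521
  +B: nom +39.830 → Σnom=23.630; wc +0.380/-0.380 → slack +0.825/-0.513; half-tol=0.380, Σhalf²=0.227921
  +C: nom +44.600 → Σnom=68.230; wc +0.366/-0.366 → slack +1.191/-0.879; half-tol=0.366, Σhalf²=0.361877
  +D: nom +38.680 → Σnom=106.910; wc +0.209/-0.360 → slack +1.400/-1.239; half-tol=0.284, Σhalf²=0.442817
  -E: nom -39.100 → Σnom=67.810; wc +0.368/-0.408 → slack +1.768/-1.647; half-tol=0.388, Σhalf²=0.593361
  -F: nom -9.500 → Σnom=58.310; wc +0.325/-0.480 → slack +2.093/-2.127; half-tol=0.402, Σhalf²=0.755367
Nominal = 58.310. Worst-case = [58.310 - 2.127, 58.310 + 2.093] = [56.183, 60.403]. RSS = √0.755367 = 0.869.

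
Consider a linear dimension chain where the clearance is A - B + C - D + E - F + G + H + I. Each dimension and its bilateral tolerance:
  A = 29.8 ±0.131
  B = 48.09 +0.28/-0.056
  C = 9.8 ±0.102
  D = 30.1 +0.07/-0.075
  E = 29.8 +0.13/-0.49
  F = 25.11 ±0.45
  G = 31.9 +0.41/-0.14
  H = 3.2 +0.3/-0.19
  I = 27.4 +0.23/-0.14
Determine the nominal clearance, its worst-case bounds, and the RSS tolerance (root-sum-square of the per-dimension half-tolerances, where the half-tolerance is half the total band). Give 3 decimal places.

nominal=28.600 wc=[26.607,30.484] rss=0.728

Stack each dimension's contribution:
  +A: nom +29.800 → Σnom=29.800; wc +0.131/-0.131 → slack +0.131/-0.131; half-tol=0.131, Σhalf²=0.017161
  -B: nom -48.090 → Σnom=-18.290; wc +0.056/-0.280 → slack +0.187/-0.411; half-tol=0.168, Σhalf²=0.045385
  +C: nom +9.800 → Σnom=-8.490; wc +0.102/-0.102 → slack +0.289/-0.513; half-tol=0.102, Σhalf²=0.055789
  -D: nom -30.100 → Σnom=-38.590; wc +0.075/-0.070 → slack +0.364/-0.583; half-tol=0.073, Σhalf²=0.061045
  +E: nom +29.800 → Σnom=-8.790; wc +0.130/-0.490 → slack +0.494/-1.073; half-tol=0.310, Σhalf²=0.157145
  -F: nom -25.110 → Σnom=-33.900; wc +0.450/-0.450 → slack +0.944/-1.523; half-tol=0.450, Σhalf²=0.359645
  +G: nom +31.900 → Σnom=-2.000; wc +0.410/-0.140 → slack +1.354/-1.663; half-tol=0.275, Σhalf²=0.435270
  +H: nom +3.200 → Σnom=1.200; wc +0.300/-0.190 → slack +1.654/-1.853; half-tol=0.245, Σhalf²=0.495295
  +I: nom +27.400 → Σnom=28.600; wc +0.230/-0.140 → slack +1.884/-1.993; half-tol=0.185, Σhalf²=0.529520
Nominal = 28.600. Worst-case = [28.600 - 1.993, 28.600 + 1.884] = [26.607, 30.484]. RSS = √0.529520 = 0.728.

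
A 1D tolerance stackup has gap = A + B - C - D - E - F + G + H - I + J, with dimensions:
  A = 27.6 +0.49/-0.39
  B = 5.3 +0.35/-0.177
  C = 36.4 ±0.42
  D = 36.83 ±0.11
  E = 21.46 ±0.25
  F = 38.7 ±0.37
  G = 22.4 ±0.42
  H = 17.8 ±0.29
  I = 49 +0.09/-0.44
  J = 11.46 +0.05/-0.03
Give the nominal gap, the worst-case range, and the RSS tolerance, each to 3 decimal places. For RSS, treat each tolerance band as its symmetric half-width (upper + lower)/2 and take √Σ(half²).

nominal=-97.830 wc=[-100.377,-94.640] rss=0.992

Stack each dimension's contribution:
  +A: nom +27.600 → Σnom=27.600; wc +0.490/-0.390 → slack +0.490/-0.390; half-tol=0.440, Σhalf²=0.193600
  +B: nom +5.300 → Σnom=32.900; wc +0.350/-0.177 → slack +0.840/-0.567; half-tol=0.263, Σhalf²=0.263032
  -C: nom -36.400 → Σnom=-3.500; wc +0.420/-0.420 → slack +1.260/-0.987; half-tol=0.420, Σhalf²=0.439432
  -D: nom -36.830 → Σnom=-40.330; wc +0.110/-0.110 → slack +1.370/-1.097; half-tol=0.110, Σhalf²=0.451532
  -E: nom -21.460 → Σnom=-61.790; wc +0.250/-0.250 → slack +1.620/-1.347; half-tol=0.250, Σhalf²=0.514032
  -F: nom -38.700 → Σnom=-100.490; wc +0.370/-0.370 → slack +1.990/-1.717; half-tol=0.370, Σhalf²=0.650932
  +G: nom +22.400 → Σnom=-78.090; wc +0.420/-0.420 → slack +2.410/-2.137; half-tol=0.420, Σhalf²=0.827332
  +H: nom +17.800 → Σnom=-60.290; wc +0.290/-0.290 → slack +2.700/-2.427; half-tol=0.290, Σhalf²=0.911432
  -I: nom -49.000 → Σnom=-109.290; wc +0.440/-0.090 → slack +3.140/-2.517; half-tol=0.265, Σhalf²=0.981657
  +J: nom +11.460 → Σnom=-97.830; wc +0.050/-0.030 → slack +3.190/-2.547; half-tol=0.040, Σhalf²=0.983257
Nominal = -97.830. Worst-case = [-97.830 - 2.547, -97.830 + 3.190] = [-100.377, -94.640]. RSS = √0.983257 = 0.992.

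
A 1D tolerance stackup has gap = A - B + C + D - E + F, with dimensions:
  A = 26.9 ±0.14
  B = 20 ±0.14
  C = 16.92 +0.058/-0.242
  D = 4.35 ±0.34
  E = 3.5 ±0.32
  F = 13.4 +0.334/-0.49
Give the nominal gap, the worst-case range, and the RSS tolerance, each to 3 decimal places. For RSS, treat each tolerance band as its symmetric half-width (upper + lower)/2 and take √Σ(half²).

Stack each dimension's contribution:
  +A: nom +26.900 → Σnom=26.900; wc +0.140/-0.140 → slack +0.140/-0.140; half-tol=0.140, Σhalf²=0.019600
  -B: nom -20.000 → Σnom=6.900; wc +0.140/-0.140 → slack +0.280/-0.280; half-tol=0.140, Σhalf²=0.039200
  +C: nom +16.920 → Σnom=23.820; wc +0.058/-0.242 → slack +0.338/-0.522; half-tol=0.150, Σhalf²=0.061700
  +D: nom +4.350 → Σnom=28.170; wc +0.340/-0.340 → slack +0.678/-0.862; half-tol=0.340, Σhalf²=0.177300
  -E: nom -3.500 → Σnom=24.670; wc +0.320/-0.320 → slack +0.998/-1.182; half-tol=0.320, Σhalf²=0.279700
  +F: nom +13.400 → Σnom=38.070; wc +0.334/-0.490 → slack +1.332/-1.672; half-tol=0.412, Σhalf²=0.449444
Nominal = 38.070. Worst-case = [38.070 - 1.672, 38.070 + 1.332] = [36.398, 39.402]. RSS = √0.449444 = 0.670.

nominal=38.070 wc=[36.398,39.402] rss=0.670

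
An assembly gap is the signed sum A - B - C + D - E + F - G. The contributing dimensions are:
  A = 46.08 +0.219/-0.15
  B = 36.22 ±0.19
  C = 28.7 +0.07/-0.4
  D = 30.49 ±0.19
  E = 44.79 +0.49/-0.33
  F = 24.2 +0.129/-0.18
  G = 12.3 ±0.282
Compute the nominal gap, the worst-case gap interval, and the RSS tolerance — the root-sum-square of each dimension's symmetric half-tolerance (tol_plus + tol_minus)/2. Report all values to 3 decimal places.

Stack each dimension's contribution:
  +A: nom +46.080 → Σnom=46.080; wc +0.219/-0.150 → slack +0.219/-0.150; half-tol=0.184, Σhalf²=0.034040
  -B: nom -36.220 → Σnom=9.860; wc +0.190/-0.190 → slack +0.409/-0.340; half-tol=0.190, Σhalf²=0.070140
  -C: nom -28.700 → Σnom=-18.840; wc +0.400/-0.070 → slack +0.809/-0.410; half-tol=0.235, Σhalf²=0.125365
  +D: nom +30.490 → Σnom=11.650; wc +0.190/-0.190 → slack +0.999/-0.600; half-tol=0.190, Σhalf²=0.161465
  -E: nom -44.790 → Σnom=-33.140; wc +0.330/-0.490 → slack +1.329/-1.090; half-tol=0.410, Σhalf²=0.329565
  +F: nom +24.200 → Σnom=-8.940; wc +0.129/-0.180 → slack +1.458/-1.270; half-tol=0.154, Σhalf²=0.353436
  -G: nom -12.300 → Σnom=-21.240; wc +0.282/-0.282 → slack +1.740/-1.552; half-tol=0.282, Σhalf²=0.432959
Nominal = -21.240. Worst-case = [-21.240 - 1.552, -21.240 + 1.740] = [-22.792, -19.500]. RSS = √0.432959 = 0.658.

nominal=-21.240 wc=[-22.792,-19.500] rss=0.658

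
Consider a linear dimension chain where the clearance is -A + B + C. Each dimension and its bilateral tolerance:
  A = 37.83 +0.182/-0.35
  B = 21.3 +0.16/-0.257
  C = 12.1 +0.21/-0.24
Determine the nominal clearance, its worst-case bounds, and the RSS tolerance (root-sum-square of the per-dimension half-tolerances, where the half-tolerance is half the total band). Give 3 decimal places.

nominal=-4.430 wc=[-5.109,-3.710] rss=0.406

Stack each dimension's contribution:
  -A: nom -37.830 → Σnom=-37.830; wc +0.350/-0.182 → slack +0.350/-0.182; half-tol=0.266, Σhalf²=0.070756
  +B: nom +21.300 → Σnom=-16.530; wc +0.160/-0.257 → slack +0.510/-0.439; half-tol=0.209, Σhalf²=0.114228
  +C: nom +12.100 → Σnom=-4.430; wc +0.210/-0.240 → slack +0.720/-0.679; half-tol=0.225, Σhalf²=0.164853
Nominal = -4.430. Worst-case = [-4.430 - 0.679, -4.430 + 0.720] = [-5.109, -3.710]. RSS = √0.164853 = 0.406.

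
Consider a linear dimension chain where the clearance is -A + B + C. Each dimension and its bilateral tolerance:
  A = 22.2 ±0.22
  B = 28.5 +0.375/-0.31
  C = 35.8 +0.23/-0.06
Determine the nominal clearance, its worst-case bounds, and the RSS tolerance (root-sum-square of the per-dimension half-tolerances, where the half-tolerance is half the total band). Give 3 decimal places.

Stack each dimension's contribution:
  -A: nom -22.200 → Σnom=-22.200; wc +0.220/-0.220 → slack +0.220/-0.220; half-tol=0.220, Σhalf²=0.048400
  +B: nom +28.500 → Σnom=6.300; wc +0.375/-0.310 → slack +0.595/-0.530; half-tol=0.343, Σhalf²=0.165706
  +C: nom +35.800 → Σnom=42.100; wc +0.230/-0.060 → slack +0.825/-0.590; half-tol=0.145, Σhalf²=0.186731
Nominal = 42.100. Worst-case = [42.100 - 0.590, 42.100 + 0.825] = [41.510, 42.925]. RSS = √0.186731 = 0.432.

nominal=42.100 wc=[41.510,42.925] rss=0.432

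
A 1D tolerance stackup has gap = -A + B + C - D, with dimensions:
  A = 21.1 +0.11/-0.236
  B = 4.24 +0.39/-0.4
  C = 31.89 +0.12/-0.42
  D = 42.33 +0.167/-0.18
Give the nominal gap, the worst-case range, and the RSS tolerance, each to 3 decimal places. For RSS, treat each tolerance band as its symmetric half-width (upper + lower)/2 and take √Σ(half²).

Stack each dimension's contribution:
  -A: nom -21.100 → Σnom=-21.100; wc +0.236/-0.110 → slack +0.236/-0.110; half-tol=0.173, Σhalf²=0.029929
  +B: nom +4.240 → Σnom=-16.860; wc +0.390/-0.400 → slack +0.626/-0.510; half-tol=0.395, Σhalf²=0.185954
  +C: nom +31.890 → Σnom=15.030; wc +0.120/-0.420 → slack +0.746/-0.930; half-tol=0.270, Σhalf²=0.258854
  -D: nom -42.330 → Σnom=-27.300; wc +0.180/-0.167 → slack +0.926/-1.097; half-tol=0.173, Σhalf²=0.288956
Nominal = -27.300. Worst-case = [-27.300 - 1.097, -27.300 + 0.926] = [-28.397, -26.374]. RSS = √0.288956 = 0.538.

nominal=-27.300 wc=[-28.397,-26.374] rss=0.538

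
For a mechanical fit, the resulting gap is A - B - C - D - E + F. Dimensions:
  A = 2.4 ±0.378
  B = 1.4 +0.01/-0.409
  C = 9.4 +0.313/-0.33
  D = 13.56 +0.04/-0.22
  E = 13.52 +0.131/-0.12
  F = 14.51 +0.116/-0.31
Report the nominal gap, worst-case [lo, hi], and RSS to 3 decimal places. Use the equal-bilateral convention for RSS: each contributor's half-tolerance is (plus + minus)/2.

nominal=-20.970 wc=[-22.152,-19.397] rss=0.607

Stack each dimension's contribution:
  +A: nom +2.400 → Σnom=2.400; wc +0.378/-0.378 → slack +0.378/-0.378; half-tol=0.378, Σhalf²=0.142884
  -B: nom -1.400 → Σnom=1.000; wc +0.409/-0.010 → slack +0.787/-0.388; half-tol=0.209, Σhalf²=0.186774
  -C: nom -9.400 → Σnom=-8.400; wc +0.330/-0.313 → slack +1.117/-0.701; half-tol=0.322, Σhalf²=0.290137
  -D: nom -13.560 → Σnom=-21.960; wc +0.220/-0.040 → slack +1.337/-0.741; half-tol=0.130, Σhalf²=0.307037
  -E: nom -13.520 → Σnom=-35.480; wc +0.120/-0.131 → slack +1.457/-0.872; half-tol=0.126, Σhalf²=0.322787
  +F: nom +14.510 → Σnom=-20.970; wc +0.116/-0.310 → slack +1.573/-1.182; half-tol=0.213, Σhalf²=0.368156
Nominal = -20.970. Worst-case = [-20.970 - 1.182, -20.970 + 1.573] = [-22.152, -19.397]. RSS = √0.368156 = 0.607.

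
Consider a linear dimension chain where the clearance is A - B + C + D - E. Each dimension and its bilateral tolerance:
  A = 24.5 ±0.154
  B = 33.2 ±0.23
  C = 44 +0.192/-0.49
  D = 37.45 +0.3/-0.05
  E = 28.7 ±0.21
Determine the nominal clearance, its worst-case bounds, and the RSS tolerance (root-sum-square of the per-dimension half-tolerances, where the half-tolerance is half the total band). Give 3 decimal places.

nominal=44.050 wc=[42.916,45.136] rss=0.517

Stack each dimension's contribution:
  +A: nom +24.500 → Σnom=24.500; wc +0.154/-0.154 → slack +0.154/-0.154; half-tol=0.154, Σhalf²=0.023716
  -B: nom -33.200 → Σnom=-8.700; wc +0.230/-0.230 → slack +0.384/-0.384; half-tol=0.230, Σhalf²=0.076616
  +C: nom +44.000 → Σnom=35.300; wc +0.192/-0.490 → slack +0.576/-0.874; half-tol=0.341, Σhalf²=0.192897
  +D: nom +37.450 → Σnom=72.750; wc +0.300/-0.050 → slack +0.876/-0.924; half-tol=0.175, Σhalf²=0.223522
  -E: nom -28.700 → Σnom=44.050; wc +0.210/-0.210 → slack +1.086/-1.134; half-tol=0.210, Σhalf²=0.267622
Nominal = 44.050. Worst-case = [44.050 - 1.134, 44.050 + 1.086] = [42.916, 45.136]. RSS = √0.267622 = 0.517.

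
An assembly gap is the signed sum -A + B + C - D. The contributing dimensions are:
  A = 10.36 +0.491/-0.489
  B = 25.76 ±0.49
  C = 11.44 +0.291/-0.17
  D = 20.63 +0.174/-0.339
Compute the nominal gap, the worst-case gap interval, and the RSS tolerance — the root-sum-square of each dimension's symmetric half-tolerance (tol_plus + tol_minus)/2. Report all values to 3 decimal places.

nominal=6.210 wc=[4.885,7.819] rss=0.774

Stack each dimension's contribution:
  -A: nom -10.360 → Σnom=-10.360; wc +0.489/-0.491 → slack +0.489/-0.491; half-tol=0.490, Σhalf²=0.240100
  +B: nom +25.760 → Σnom=15.400; wc +0.490/-0.490 → slack +0.979/-0.981; half-tol=0.490, Σhalf²=0.480200
  +C: nom +11.440 → Σnom=26.840; wc +0.291/-0.170 → slack +1.270/-1.151; half-tol=0.230, Σhalf²=0.533330
  -D: nom -20.630 → Σnom=6.210; wc +0.339/-0.174 → slack +1.609/-1.325; half-tol=0.257, Σhalf²=0.599122
Nominal = 6.210. Worst-case = [6.210 - 1.325, 6.210 + 1.609] = [4.885, 7.819]. RSS = √0.599122 = 0.774.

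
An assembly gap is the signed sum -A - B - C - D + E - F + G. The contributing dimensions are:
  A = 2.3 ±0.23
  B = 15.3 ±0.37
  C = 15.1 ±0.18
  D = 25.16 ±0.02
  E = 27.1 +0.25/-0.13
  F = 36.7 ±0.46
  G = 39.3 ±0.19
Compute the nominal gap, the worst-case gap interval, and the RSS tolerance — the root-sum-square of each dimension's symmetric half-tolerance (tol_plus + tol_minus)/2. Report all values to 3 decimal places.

Stack each dimension's contribution:
  -A: nom -2.300 → Σnom=-2.300; wc +0.230/-0.230 → slack +0.230/-0.230; half-tol=0.230, Σhalf²=0.052900
  -B: nom -15.300 → Σnom=-17.600; wc +0.370/-0.370 → slack +0.600/-0.600; half-tol=0.370, Σhalf²=0.189800
  -C: nom -15.100 → Σnom=-32.700; wc +0.180/-0.180 → slack +0.780/-0.780; half-tol=0.180, Σhalf²=0.222200
  -D: nom -25.160 → Σnom=-57.860; wc +0.020/-0.020 → slack +0.800/-0.800; half-tol=0.020, Σhalf²=0.222600
  +E: nom +27.100 → Σnom=-30.760; wc +0.250/-0.130 → slack +1.050/-0.930; half-tol=0.190, Σhalf²=0.258700
  -F: nom -36.700 → Σnom=-67.460; wc +0.460/-0.460 → slack +1.510/-1.390; half-tol=0.460, Σhalf²=0.470300
  +G: nom +39.300 → Σnom=-28.160; wc +0.190/-0.190 → slack +1.700/-1.580; half-tol=0.190, Σhalf²=0.506400
Nominal = -28.160. Worst-case = [-28.160 - 1.580, -28.160 + 1.700] = [-29.740, -26.460]. RSS = √0.506400 = 0.712.

nominal=-28.160 wc=[-29.740,-26.460] rss=0.712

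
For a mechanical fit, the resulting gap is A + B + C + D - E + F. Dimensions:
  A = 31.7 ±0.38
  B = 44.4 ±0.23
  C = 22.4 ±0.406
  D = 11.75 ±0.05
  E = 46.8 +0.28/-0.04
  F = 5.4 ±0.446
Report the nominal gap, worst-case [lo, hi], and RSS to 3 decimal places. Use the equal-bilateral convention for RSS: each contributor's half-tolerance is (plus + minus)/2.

nominal=68.850 wc=[67.058,70.402] rss=0.768

Stack each dimension's contribution:
  +A: nom +31.700 → Σnom=31.700; wc +0.380/-0.380 → slack +0.380/-0.380; half-tol=0.380, Σhalf²=0.144400
  +B: nom +44.400 → Σnom=76.100; wc +0.230/-0.230 → slack +0.610/-0.610; half-tol=0.230, Σhalf²=0.197300
  +C: nom +22.400 → Σnom=98.500; wc +0.406/-0.406 → slack +1.016/-1.016; half-tol=0.406, Σhalf²=0.362136
  +D: nom +11.750 → Σnom=110.250; wc +0.050/-0.050 → slack +1.066/-1.066; half-tol=0.050, Σhalf²=0.364636
  -E: nom -46.800 → Σnom=63.450; wc +0.040/-0.280 → slack +1.106/-1.346; half-tol=0.160, Σhalf²=0.390236
  +F: nom +5.400 → Σnom=68.850; wc +0.446/-0.446 → slack +1.552/-1.792; half-tol=0.446, Σhalf²=0.589152
Nominal = 68.850. Worst-case = [68.850 - 1.792, 68.850 + 1.552] = [67.058, 70.402]. RSS = √0.589152 = 0.768.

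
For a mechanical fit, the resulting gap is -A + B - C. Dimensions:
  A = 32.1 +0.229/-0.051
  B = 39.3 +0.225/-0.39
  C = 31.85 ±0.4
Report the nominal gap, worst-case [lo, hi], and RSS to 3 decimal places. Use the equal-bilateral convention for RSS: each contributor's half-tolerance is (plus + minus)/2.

nominal=-24.650 wc=[-25.669,-23.974] rss=0.524

Stack each dimension's contribution:
  -A: nom -32.100 → Σnom=-32.100; wc +0.051/-0.229 → slack +0.051/-0.229; half-tol=0.140, Σhalf²=0.019600
  +B: nom +39.300 → Σnom=7.200; wc +0.225/-0.390 → slack +0.276/-0.619; half-tol=0.307, Σhalf²=0.114156
  -C: nom -31.850 → Σnom=-24.650; wc +0.400/-0.400 → slack +0.676/-1.019; half-tol=0.400, Σhalf²=0.274156
Nominal = -24.650. Worst-case = [-24.650 - 1.019, -24.650 + 0.676] = [-25.669, -23.974]. RSS = √0.274156 = 0.524.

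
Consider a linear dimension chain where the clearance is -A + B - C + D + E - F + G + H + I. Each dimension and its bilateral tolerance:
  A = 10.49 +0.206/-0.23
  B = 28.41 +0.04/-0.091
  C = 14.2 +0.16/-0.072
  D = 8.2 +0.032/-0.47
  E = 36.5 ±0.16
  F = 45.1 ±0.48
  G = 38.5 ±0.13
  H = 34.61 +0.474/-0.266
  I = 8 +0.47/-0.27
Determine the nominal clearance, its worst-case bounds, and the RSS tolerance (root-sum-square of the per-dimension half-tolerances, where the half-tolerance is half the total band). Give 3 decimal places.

Stack each dimension's contribution:
  -A: nom -10.490 → Σnom=-10.490; wc +0.230/-0.206 → slack +0.230/-0.206; half-tol=0.218, Σhalf²=0.047524
  +B: nom +28.410 → Σnom=17.920; wc +0.040/-0.091 → slack +0.270/-0.297; half-tol=0.066, Σhalf²=0.051814
  -C: nom -14.200 → Σnom=3.720; wc +0.072/-0.160 → slack +0.342/-0.457; half-tol=0.116, Σhalf²=0.065270
  +D: nom +8.200 → Σnom=11.920; wc +0.032/-0.470 → slack +0.374/-0.927; half-tol=0.251, Σhalf²=0.128271
  +E: nom +36.500 → Σnom=48.420; wc +0.160/-0.160 → slack +0.534/-1.087; half-tol=0.160, Σhalf²=0.153871
  -F: nom -45.100 → Σnom=3.320; wc +0.480/-0.480 → slack +1.014/-1.567; half-tol=0.480, Σhalf²=0.384271
  +G: nom +38.500 → Σnom=41.820; wc +0.130/-0.130 → slack +1.144/-1.697; half-tol=0.130, Σhalf²=0.401171
  +H: nom +34.610 → Σnom=76.430; wc +0.474/-0.266 → slack +1.618/-1.963; half-tol=0.370, Σhalf²=0.538071
  +I: nom +8.000 → Σnom=84.430; wc +0.470/-0.270 → slack +2.088/-2.233; half-tol=0.370, Σhalf²=0.674971
Nominal = 84.430. Worst-case = [84.430 - 2.233, 84.430 + 2.088] = [82.197, 86.518]. RSS = √0.674971 = 0.822.

nominal=84.430 wc=[82.197,86.518] rss=0.822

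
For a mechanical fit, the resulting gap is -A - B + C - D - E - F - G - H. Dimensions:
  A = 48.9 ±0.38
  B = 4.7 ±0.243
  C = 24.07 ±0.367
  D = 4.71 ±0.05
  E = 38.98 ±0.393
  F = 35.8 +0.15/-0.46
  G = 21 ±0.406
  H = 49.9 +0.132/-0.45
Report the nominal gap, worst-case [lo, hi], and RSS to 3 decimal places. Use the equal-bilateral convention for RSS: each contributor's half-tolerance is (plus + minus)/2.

nominal=-179.920 wc=[-182.041,-177.171] rss=0.915

Stack each dimension's contribution:
  -A: nom -48.900 → Σnom=-48.900; wc +0.380/-0.380 → slack +0.380/-0.380; half-tol=0.380, Σhalf²=0.144400
  -B: nom -4.700 → Σnom=-53.600; wc +0.243/-0.243 → slack +0.623/-0.623; half-tol=0.243, Σhalf²=0.203449
  +C: nom +24.070 → Σnom=-29.530; wc +0.367/-0.367 → slack +0.990/-0.990; half-tol=0.367, Σhalf²=0.338138
  -D: nom -4.710 → Σnom=-34.240; wc +0.050/-0.050 → slack +1.040/-1.040; half-tol=0.050, Σhalf²=0.340638
  -E: nom -38.980 → Σnom=-73.220; wc +0.393/-0.393 → slack +1.433/-1.433; half-tol=0.393, Σhalf²=0.495087
  -F: nom -35.800 → Σnom=-109.020; wc +0.460/-0.150 → slack +1.893/-1.583; half-tol=0.305, Σhalf²=0.588112
  -G: nom -21.000 → Σnom=-130.020; wc +0.406/-0.406 → slack +2.299/-1.989; half-tol=0.406, Σhalf²=0.752948
  -H: nom -49.900 → Σnom=-179.920; wc +0.450/-0.132 → slack +2.749/-2.121; half-tol=0.291, Σhalf²=0.837629
Nominal = -179.920. Worst-case = [-179.920 - 2.121, -179.920 + 2.749] = [-182.041, -177.171]. RSS = √0.837629 = 0.915.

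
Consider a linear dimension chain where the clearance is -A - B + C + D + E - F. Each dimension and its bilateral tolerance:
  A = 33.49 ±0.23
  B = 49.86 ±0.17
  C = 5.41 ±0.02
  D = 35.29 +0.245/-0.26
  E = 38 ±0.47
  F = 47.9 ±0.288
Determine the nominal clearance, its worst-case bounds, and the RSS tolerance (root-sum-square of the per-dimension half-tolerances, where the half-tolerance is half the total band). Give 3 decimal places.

Stack each dimension's contribution:
  -A: nom -33.490 → Σnom=-33.490; wc +0.230/-0.230 → slack +0.230/-0.230; half-tol=0.230, Σhalf²=0.052900
  -B: nom -49.860 → Σnom=-83.350; wc +0.170/-0.170 → slack +0.400/-0.400; half-tol=0.170, Σhalf²=0.081800
  +C: nom +5.410 → Σnom=-77.940; wc +0.020/-0.020 → slack +0.420/-0.420; half-tol=0.020, Σhalf²=0.082200
  +D: nom +35.290 → Σnom=-42.650; wc +0.245/-0.260 → slack +0.665/-0.680; half-tol=0.253, Σhalf²=0.145956
  +E: nom +38.000 → Σnom=-4.650; wc +0.470/-0.470 → slack +1.135/-1.150; half-tol=0.470, Σhalf²=0.366856
  -F: nom -47.900 → Σnom=-52.550; wc +0.288/-0.288 → slack +1.423/-1.438; half-tol=0.288, Σhalf²=0.449800
Nominal = -52.550. Worst-case = [-52.550 - 1.438, -52.550 + 1.423] = [-53.988, -51.127]. RSS = √0.449800 = 0.671.

nominal=-52.550 wc=[-53.988,-51.127] rss=0.671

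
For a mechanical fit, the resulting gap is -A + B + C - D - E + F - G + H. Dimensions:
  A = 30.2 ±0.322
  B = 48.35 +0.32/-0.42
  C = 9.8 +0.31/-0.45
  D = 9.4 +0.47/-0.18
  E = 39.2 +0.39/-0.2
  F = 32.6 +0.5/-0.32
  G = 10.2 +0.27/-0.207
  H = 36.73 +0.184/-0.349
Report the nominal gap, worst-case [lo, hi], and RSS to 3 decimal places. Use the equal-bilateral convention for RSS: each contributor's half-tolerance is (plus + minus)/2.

nominal=38.480 wc=[35.489,40.703] rss=0.935

Stack each dimension's contribution:
  -A: nom -30.200 → Σnom=-30.200; wc +0.322/-0.322 → slack +0.322/-0.322; half-tol=0.322, Σhalf²=0.103684
  +B: nom +48.350 → Σnom=18.150; wc +0.320/-0.420 → slack +0.642/-0.742; half-tol=0.370, Σhalf²=0.240584
  +C: nom +9.800 → Σnom=27.950; wc +0.310/-0.450 → slack +0.952/-1.192; half-tol=0.380, Σhalf²=0.384984
  -D: nom -9.400 → Σnom=18.550; wc +0.180/-0.470 → slack +1.132/-1.662; half-tol=0.325, Σhalf²=0.490609
  -E: nom -39.200 → Σnom=-20.650; wc +0.200/-0.390 → slack +1.332/-2.052; half-tol=0.295, Σhalf²=0.577634
  +F: nom +32.600 → Σnom=11.950; wc +0.500/-0.320 → slack +1.832/-2.372; half-tol=0.410, Σhalf²=0.745734
  -G: nom -10.200 → Σnom=1.750; wc +0.207/-0.270 → slack +2.039/-2.642; half-tol=0.238, Σhalf²=0.802616
  +H: nom +36.730 → Σnom=38.480; wc +0.184/-0.349 → slack +2.223/-2.991; half-tol=0.266, Σhalf²=0.873638
Nominal = 38.480. Worst-case = [38.480 - 2.991, 38.480 + 2.223] = [35.489, 40.703]. RSS = √0.873638 = 0.935.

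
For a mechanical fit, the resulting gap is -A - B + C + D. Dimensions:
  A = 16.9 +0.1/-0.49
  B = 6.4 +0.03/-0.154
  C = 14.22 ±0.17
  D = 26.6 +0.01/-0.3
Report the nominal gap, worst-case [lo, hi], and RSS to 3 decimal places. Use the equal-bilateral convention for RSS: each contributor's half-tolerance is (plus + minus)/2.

nominal=17.520 wc=[16.920,18.344] rss=0.385

Stack each dimension's contribution:
  -A: nom -16.900 → Σnom=-16.900; wc +0.490/-0.100 → slack +0.490/-0.100; half-tol=0.295, Σhalf²=0.087025
  -B: nom -6.400 → Σnom=-23.300; wc +0.154/-0.030 → slack +0.644/-0.130; half-tol=0.092, Σhalf²=0.095489
  +C: nom +14.220 → Σnom=-9.080; wc +0.170/-0.170 → slack +0.814/-0.300; half-tol=0.170, Σhalf²=0.124389
  +D: nom +26.600 → Σnom=17.520; wc +0.010/-0.300 → slack +0.824/-0.600; half-tol=0.155, Σhalf²=0.148414
Nominal = 17.520. Worst-case = [17.520 - 0.600, 17.520 + 0.824] = [16.920, 18.344]. RSS = √0.148414 = 0.385.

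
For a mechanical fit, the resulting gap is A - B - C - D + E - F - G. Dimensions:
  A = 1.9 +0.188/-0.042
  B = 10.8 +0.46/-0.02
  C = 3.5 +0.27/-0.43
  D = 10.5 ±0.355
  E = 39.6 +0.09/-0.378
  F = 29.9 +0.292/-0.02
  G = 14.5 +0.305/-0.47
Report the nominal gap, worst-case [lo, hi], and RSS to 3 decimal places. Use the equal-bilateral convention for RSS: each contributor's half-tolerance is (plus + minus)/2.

nominal=-27.700 wc=[-29.802,-26.127] rss=0.741

Stack each dimension's contribution:
  +A: nom +1.900 → Σnom=1.900; wc +0.188/-0.042 → slack +0.188/-0.042; half-tol=0.115, Σhalf²=0.013225
  -B: nom -10.800 → Σnom=-8.900; wc +0.020/-0.460 → slack +0.208/-0.502; half-tol=0.240, Σhalf²=0.070825
  -C: nom -3.500 → Σnom=-12.400; wc +0.430/-0.270 → slack +0.638/-0.772; half-tol=0.350, Σhalf²=0.193325
  -D: nom -10.500 → Σnom=-22.900; wc +0.355/-0.355 → slack +0.993/-1.127; half-tol=0.355, Σhalf²=0.319350
  +E: nom +39.600 → Σnom=16.700; wc +0.090/-0.378 → slack +1.083/-1.505; half-tol=0.234, Σhalf²=0.374106
  -F: nom -29.900 → Σnom=-13.200; wc +0.020/-0.292 → slack +1.103/-1.797; half-tol=0.156, Σhalf²=0.398442
  -G: nom -14.500 → Σnom=-27.700; wc +0.470/-0.305 → slack +1.573/-2.102; half-tol=0.387, Σhalf²=0.548598
Nominal = -27.700. Worst-case = [-27.700 - 2.102, -27.700 + 1.573] = [-29.802, -26.127]. RSS = √0.548598 = 0.741.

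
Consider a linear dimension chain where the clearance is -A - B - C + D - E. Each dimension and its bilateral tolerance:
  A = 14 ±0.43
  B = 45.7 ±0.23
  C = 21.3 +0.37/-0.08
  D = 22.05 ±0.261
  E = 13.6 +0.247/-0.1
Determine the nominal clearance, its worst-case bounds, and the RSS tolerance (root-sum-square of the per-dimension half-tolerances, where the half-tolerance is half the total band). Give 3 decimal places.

Stack each dimension's contribution:
  -A: nom -14.000 → Σnom=-14.000; wc +0.430/-0.430 → slack +0.430/-0.430; half-tol=0.430, Σhalf²=0.184900
  -B: nom -45.700 → Σnom=-59.700; wc +0.230/-0.230 → slack +0.660/-0.660; half-tol=0.230, Σhalf²=0.237800
  -C: nom -21.300 → Σnom=-81.000; wc +0.080/-0.370 → slack +0.740/-1.030; half-tol=0.225, Σhalf²=0.288425
  +D: nom +22.050 → Σnom=-58.950; wc +0.261/-0.261 → slack +1.001/-1.291; half-tol=0.261, Σhalf²=0.356546
  -E: nom -13.600 → Σnom=-72.550; wc +0.100/-0.247 → slack +1.101/-1.538; half-tol=0.173, Σhalf²=0.386648
Nominal = -72.550. Worst-case = [-72.550 - 1.538, -72.550 + 1.101] = [-74.088, -71.449]. RSS = √0.386648 = 0.622.

nominal=-72.550 wc=[-74.088,-71.449] rss=0.622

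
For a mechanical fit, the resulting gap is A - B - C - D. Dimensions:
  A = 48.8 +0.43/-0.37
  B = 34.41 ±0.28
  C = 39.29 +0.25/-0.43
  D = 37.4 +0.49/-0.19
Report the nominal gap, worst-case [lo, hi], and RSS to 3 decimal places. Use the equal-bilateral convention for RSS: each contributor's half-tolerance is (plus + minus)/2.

Stack each dimension's contribution:
  +A: nom +48.800 → Σnom=48.800; wc +0.430/-0.370 → slack +0.430/-0.370; half-tol=0.400, Σhalf²=0.160000
  -B: nom -34.410 → Σnom=14.390; wc +0.280/-0.280 → slack +0.710/-0.650; half-tol=0.280, Σhalf²=0.238400
  -C: nom -39.290 → Σnom=-24.900; wc +0.430/-0.250 → slack +1.140/-0.900; half-tol=0.340, Σhalf²=0.354000
  -D: nom -37.400 → Σnom=-62.300; wc +0.190/-0.490 → slack +1.330/-1.390; half-tol=0.340, Σhalf²=0.469600
Nominal = -62.300. Worst-case = [-62.300 - 1.390, -62.300 + 1.330] = [-63.690, -60.970]. RSS = √0.469600 = 0.685.

nominal=-62.300 wc=[-63.690,-60.970] rss=0.685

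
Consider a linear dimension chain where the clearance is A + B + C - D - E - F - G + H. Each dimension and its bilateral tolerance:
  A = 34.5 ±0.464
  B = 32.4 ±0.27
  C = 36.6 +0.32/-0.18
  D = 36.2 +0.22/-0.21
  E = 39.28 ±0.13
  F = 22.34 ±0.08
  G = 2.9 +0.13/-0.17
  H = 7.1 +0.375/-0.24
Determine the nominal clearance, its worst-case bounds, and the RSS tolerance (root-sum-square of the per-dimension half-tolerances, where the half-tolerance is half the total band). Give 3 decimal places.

Stack each dimension's contribution:
  +A: nom +34.500 → Σnom=34.500; wc +0.464/-0.464 → slack +0.464/-0.464; half-tol=0.464, Σhalf²=0.215296
  +B: nom +32.400 → Σnom=66.900; wc +0.270/-0.270 → slack +0.734/-0.734; half-tol=0.270, Σhalf²=0.288196
  +C: nom +36.600 → Σnom=103.500; wc +0.320/-0.180 → slack +1.054/-0.914; half-tol=0.250, Σhalf²=0.350696
  -D: nom -36.200 → Σnom=67.300; wc +0.210/-0.220 → slack +1.264/-1.134; half-tol=0.215, Σhalf²=0.396921
  -E: nom -39.280 → Σnom=28.020; wc +0.130/-0.130 → slack +1.394/-1.264; half-tol=0.130, Σhalf²=0.413821
  -F: nom -22.340 → Σnom=5.680; wc +0.080/-0.080 → slack +1.474/-1.344; half-tol=0.080, Σhalf²=0.420221
  -G: nom -2.900 → Σnom=2.780; wc +0.170/-0.130 → slack +1.644/-1.474; half-tol=0.150, Σhalf²=0.442721
  +H: nom +7.100 → Σnom=9.880; wc +0.375/-0.240 → slack +2.019/-1.714; half-tol=0.307, Σhalf²=0.537277
Nominal = 9.880. Worst-case = [9.880 - 1.714, 9.880 + 2.019] = [8.166, 11.899]. RSS = √0.537277 = 0.733.

nominal=9.880 wc=[8.166,11.899] rss=0.733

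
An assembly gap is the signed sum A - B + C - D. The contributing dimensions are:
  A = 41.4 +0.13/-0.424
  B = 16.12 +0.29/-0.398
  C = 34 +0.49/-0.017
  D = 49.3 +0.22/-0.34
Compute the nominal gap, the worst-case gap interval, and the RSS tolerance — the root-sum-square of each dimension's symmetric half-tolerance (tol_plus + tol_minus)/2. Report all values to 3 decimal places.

Stack each dimension's contribution:
  +A: nom +41.400 → Σnom=41.400; wc +0.130/-0.424 → slack +0.130/-0.424; half-tol=0.277, Σhalf²=0.076729
  -B: nom -16.120 → Σnom=25.280; wc +0.398/-0.290 → slack +0.528/-0.714; half-tol=0.344, Σhalf²=0.195065
  +C: nom +34.000 → Σnom=59.280; wc +0.490/-0.017 → slack +1.018/-0.731; half-tol=0.254, Σhalf²=0.259327
  -D: nom -49.300 → Σnom=9.980; wc +0.340/-0.220 → slack +1.358/-0.951; half-tol=0.280, Σhalf²=0.337727
Nominal = 9.980. Worst-case = [9.980 - 0.951, 9.980 + 1.358] = [9.029, 11.338]. RSS = √0.337727 = 0.581.

nominal=9.980 wc=[9.029,11.338] rss=0.581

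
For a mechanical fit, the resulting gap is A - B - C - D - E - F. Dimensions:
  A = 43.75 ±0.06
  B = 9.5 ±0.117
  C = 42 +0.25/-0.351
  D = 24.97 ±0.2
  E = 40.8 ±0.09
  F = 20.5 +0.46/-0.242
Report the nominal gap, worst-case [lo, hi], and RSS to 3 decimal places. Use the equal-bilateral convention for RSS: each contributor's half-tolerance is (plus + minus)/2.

Stack each dimension's contribution:
  +A: nom +43.750 → Σnom=43.750; wc +0.060/-0.060 → slack +0.060/-0.060; half-tol=0.060, Σhalf²=0.003600
  -B: nom -9.500 → Σnom=34.250; wc +0.117/-0.117 → slack +0.177/-0.177; half-tol=0.117, Σhalf²=0.017289
  -C: nom -42.000 → Σnom=-7.750; wc +0.351/-0.250 → slack +0.528/-0.427; half-tol=0.300, Σhalf²=0.107589
  -D: nom -24.970 → Σnom=-32.720; wc +0.200/-0.200 → slack +0.728/-0.627; half-tol=0.200, Σhalf²=0.147589
  -E: nom -40.800 → Σnom=-73.520; wc +0.090/-0.090 → slack +0.818/-0.717; half-tol=0.090, Σhalf²=0.155689
  -F: nom -20.500 → Σnom=-94.020; wc +0.242/-0.460 → slack +1.060/-1.177; half-tol=0.351, Σhalf²=0.278890
Nominal = -94.020. Worst-case = [-94.020 - 1.177, -94.020 + 1.060] = [-95.197, -92.960]. RSS = √0.278890 = 0.528.

nominal=-94.020 wc=[-95.197,-92.960] rss=0.528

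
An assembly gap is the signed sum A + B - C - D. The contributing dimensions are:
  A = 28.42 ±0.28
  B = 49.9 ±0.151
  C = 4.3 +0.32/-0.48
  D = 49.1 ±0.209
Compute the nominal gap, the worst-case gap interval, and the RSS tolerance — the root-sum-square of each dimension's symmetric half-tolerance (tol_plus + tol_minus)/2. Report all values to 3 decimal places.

nominal=24.920 wc=[23.960,26.040] rss=0.552

Stack each dimension's contribution:
  +A: nom +28.420 → Σnom=28.420; wc +0.280/-0.280 → slack +0.280/-0.280; half-tol=0.280, Σhalf²=0.078400
  +B: nom +49.900 → Σnom=78.320; wc +0.151/-0.151 → slack +0.431/-0.431; half-tol=0.151, Σhalf²=0.101201
  -C: nom -4.300 → Σnom=74.020; wc +0.480/-0.320 → slack +0.911/-0.751; half-tol=0.400, Σhalf²=0.261201
  -D: nom -49.100 → Σnom=24.920; wc +0.209/-0.209 → slack +1.120/-0.960; half-tol=0.209, Σhalf²=0.304882
Nominal = 24.920. Worst-case = [24.920 - 0.960, 24.920 + 1.120] = [23.960, 26.040]. RSS = √0.304882 = 0.552.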